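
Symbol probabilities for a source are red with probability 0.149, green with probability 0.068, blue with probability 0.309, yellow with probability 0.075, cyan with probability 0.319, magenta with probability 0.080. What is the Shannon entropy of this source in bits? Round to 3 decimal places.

H = −Σ pᵢ log₂ pᵢ.
−0.149·log₂(0.149) = 0.4092
−0.068·log₂(0.068) = 0.2637
−0.309·log₂(0.309) = 0.5235
−0.075·log₂(0.075) = 0.2803
−0.319·log₂(0.319) = 0.5258
−0.080·log₂(0.080) = 0.2915
Sum ≈ 2.2941 → 2.294 bits.

2.294 bits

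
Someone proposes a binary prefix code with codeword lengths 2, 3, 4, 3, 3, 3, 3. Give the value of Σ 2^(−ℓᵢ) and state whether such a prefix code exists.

0.9375; yes

With common denominator 2^4 = 16: Σ 2^(−ℓᵢ) = 4/16 + 2/16 + 1/16 + 2/16 + 2/16 + 2/16 + 2/16 = 15/16 = 0.9375.
Kraft's inequality requires Σ ≤ 1; here Σ = 0.9375 ≤ 1, so such a prefix code exists.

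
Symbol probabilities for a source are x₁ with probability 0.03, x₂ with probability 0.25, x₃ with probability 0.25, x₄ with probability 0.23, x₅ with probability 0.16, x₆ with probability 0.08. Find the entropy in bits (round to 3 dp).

H = −Σ pᵢ log₂ pᵢ.
−0.03·log₂(0.03) = 0.1518
−0.25·log₂(0.25) = 0.5000
−0.25·log₂(0.25) = 0.5000
−0.23·log₂(0.23) = 0.4877
−0.16·log₂(0.16) = 0.4230
−0.08·log₂(0.08) = 0.2915
Sum ≈ 2.3540 → 2.354 bits.

2.354 bits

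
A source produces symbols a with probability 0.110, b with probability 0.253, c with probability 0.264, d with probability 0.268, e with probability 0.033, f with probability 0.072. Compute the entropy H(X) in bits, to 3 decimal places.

2.304 bits

H = −Σ pᵢ log₂ pᵢ.
−0.110·log₂(0.110) = 0.3503
−0.253·log₂(0.253) = 0.5016
−0.264·log₂(0.264) = 0.5072
−0.268·log₂(0.268) = 0.5091
−0.033·log₂(0.033) = 0.1624
−0.072·log₂(0.072) = 0.2733
Sum ≈ 2.3040 → 2.304 bits.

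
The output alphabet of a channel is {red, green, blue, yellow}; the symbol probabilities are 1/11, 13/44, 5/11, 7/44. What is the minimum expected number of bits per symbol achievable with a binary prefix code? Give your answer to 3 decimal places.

Repeatedly combine the two least-probable nodes; the expected code length is the sum of the merged weights.
merge 1/11 + 7/44 → 1/4
merge 1/4 + 13/44 → 6/11
merge 5/11 + 6/11 → 1
L = 1/4 + 6/11 + 1 = 79/44 ≈ 1.795 bits/symbol.

1.795 bits/symbol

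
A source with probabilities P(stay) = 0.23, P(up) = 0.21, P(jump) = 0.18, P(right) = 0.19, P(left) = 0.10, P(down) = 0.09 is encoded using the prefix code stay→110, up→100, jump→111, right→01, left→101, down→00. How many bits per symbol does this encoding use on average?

L̄ = Σ pᵢ·ℓᵢ = 0.23·3 + 0.21·3 + 0.18·3 + 0.19·2 + 0.10·3 + 0.09·2 = 2.72 bits/symbol.

2.72 bits/symbol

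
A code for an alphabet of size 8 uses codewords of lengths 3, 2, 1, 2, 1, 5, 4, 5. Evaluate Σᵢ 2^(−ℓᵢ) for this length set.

With common denominator 2^5 = 32: Σ 2^(−ℓᵢ) = 4/32 + 8/32 + 16/32 + 8/32 + 16/32 + 1/32 + 2/32 + 1/32 = 56/32 = 1.75.

1.75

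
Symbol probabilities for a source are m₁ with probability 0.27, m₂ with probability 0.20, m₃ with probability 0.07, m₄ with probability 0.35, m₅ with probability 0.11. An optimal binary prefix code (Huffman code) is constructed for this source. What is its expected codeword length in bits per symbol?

Repeatedly combine the two least-probable nodes; the expected code length is the sum of the merged weights.
merge 7/100 + 11/100 → 9/50
merge 9/50 + 1/5 → 19/50
merge 27/100 + 7/20 → 31/50
merge 19/50 + 31/50 → 1
L = 9/50 + 19/50 + 31/50 + 1 = 109/50 = 2.18 bits/symbol.

2.18 bits/symbol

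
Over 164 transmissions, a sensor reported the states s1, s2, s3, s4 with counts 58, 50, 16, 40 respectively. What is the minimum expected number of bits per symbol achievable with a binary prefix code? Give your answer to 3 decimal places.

Probabilities are the counts divided by 164.
Repeatedly combine the two least-probable nodes; the expected code length is the sum of the merged weights.
merge 4/41 + 10/41 → 14/41
merge 25/82 + 14/41 → 53/82
merge 29/82 + 53/82 → 1
L = 14/41 + 53/82 + 1 = 163/82 ≈ 1.988 bits/symbol.

1.988 bits/symbol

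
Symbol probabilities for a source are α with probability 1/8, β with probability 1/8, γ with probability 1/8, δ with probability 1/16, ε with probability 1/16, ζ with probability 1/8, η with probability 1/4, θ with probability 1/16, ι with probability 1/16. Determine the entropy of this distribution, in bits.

Each probability is a power of 1/2, so log₂(1/p) is an integer.
H = Σ p·log₂(1/p) = 1/8·3 + 1/8·3 + 1/8·3 + 1/16·4 + 1/16·4 + 1/8·3 + 1/4·2 + 1/16·4 + 1/16·4 = 3 bits.

3 bits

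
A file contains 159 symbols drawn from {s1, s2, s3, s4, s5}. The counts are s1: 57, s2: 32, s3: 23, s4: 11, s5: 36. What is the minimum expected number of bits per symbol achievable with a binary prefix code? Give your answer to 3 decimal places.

Probabilities are the counts divided by 159.
Repeatedly combine the two least-probable nodes; the expected code length is the sum of the merged weights.
merge 11/159 + 23/159 → 34/159
merge 32/159 + 34/159 → 22/53
merge 12/53 + 19/53 → 31/53
merge 22/53 + 31/53 → 1
L = 34/159 + 22/53 + 31/53 + 1 = 352/159 ≈ 2.214 bits/symbol.

2.214 bits/symbol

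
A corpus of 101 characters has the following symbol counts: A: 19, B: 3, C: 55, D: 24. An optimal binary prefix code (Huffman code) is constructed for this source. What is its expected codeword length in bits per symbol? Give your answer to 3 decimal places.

Probabilities are the counts divided by 101.
Repeatedly combine the two least-probable nodes; the expected code length is the sum of the merged weights.
merge 3/101 + 19/101 → 22/101
merge 22/101 + 24/101 → 46/101
merge 46/101 + 55/101 → 1
L = 22/101 + 46/101 + 1 = 169/101 ≈ 1.673 bits/symbol.

1.673 bits/symbol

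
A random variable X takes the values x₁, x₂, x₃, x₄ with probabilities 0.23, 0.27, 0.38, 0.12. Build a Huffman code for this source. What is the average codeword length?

1.97 bits/symbol

Repeatedly combine the two least-probable nodes; the expected code length is the sum of the merged weights.
merge 3/25 + 23/100 → 7/20
merge 27/100 + 7/20 → 31/50
merge 19/50 + 31/50 → 1
L = 7/20 + 31/50 + 1 = 197/100 = 1.97 bits/symbol.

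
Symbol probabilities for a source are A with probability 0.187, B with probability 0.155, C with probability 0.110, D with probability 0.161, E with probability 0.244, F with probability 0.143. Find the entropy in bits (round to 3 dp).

H = −Σ pᵢ log₂ pᵢ.
−0.187·log₂(0.187) = 0.4523
−0.155·log₂(0.155) = 0.4169
−0.110·log₂(0.110) = 0.3503
−0.161·log₂(0.161) = 0.4242
−0.244·log₂(0.244) = 0.4966
−0.143·log₂(0.143) = 0.4012
Sum ≈ 2.5415 → 2.542 bits.

2.542 bits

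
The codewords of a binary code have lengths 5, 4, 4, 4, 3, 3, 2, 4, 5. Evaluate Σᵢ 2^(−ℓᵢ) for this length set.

0.8125

With common denominator 2^5 = 32: Σ 2^(−ℓᵢ) = 1/32 + 2/32 + 2/32 + 2/32 + 4/32 + 4/32 + 8/32 + 2/32 + 1/32 = 26/32 = 0.8125.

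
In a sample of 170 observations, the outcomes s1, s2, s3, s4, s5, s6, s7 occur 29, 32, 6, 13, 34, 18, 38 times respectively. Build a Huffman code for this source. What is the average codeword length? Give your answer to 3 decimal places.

2.688 bits/symbol

Probabilities are the counts divided by 170.
Repeatedly combine the two least-probable nodes; the expected code length is the sum of the merged weights.
merge 3/85 + 13/170 → 19/170
merge 9/85 + 19/170 → 37/170
merge 29/170 + 16/85 → 61/170
merge 1/5 + 37/170 → 71/170
merge 19/85 + 61/170 → 99/170
merge 71/170 + 99/170 → 1
L = 19/170 + 37/170 + 61/170 + 71/170 + 99/170 + 1 = 457/170 ≈ 2.688 bits/symbol.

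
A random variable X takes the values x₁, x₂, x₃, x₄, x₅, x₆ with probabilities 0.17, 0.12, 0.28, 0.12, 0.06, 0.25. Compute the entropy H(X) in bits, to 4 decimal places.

2.4265 bits

H = −Σ pᵢ log₂ pᵢ.
−0.17·log₂(0.17) = 0.4346
−0.12·log₂(0.12) = 0.3671
−0.28·log₂(0.28) = 0.5142
−0.12·log₂(0.12) = 0.3671
−0.06·log₂(0.06) = 0.2435
−0.25·log₂(0.25) = 0.5000
Sum ≈ 2.4265 → 2.4265 bits.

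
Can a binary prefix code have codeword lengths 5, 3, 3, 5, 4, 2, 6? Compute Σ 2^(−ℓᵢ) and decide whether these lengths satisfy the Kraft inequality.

0.640625; yes

With common denominator 2^6 = 64: Σ 2^(−ℓᵢ) = 2/64 + 8/64 + 8/64 + 2/64 + 4/64 + 16/64 + 1/64 = 41/64 = 0.640625.
Kraft's inequality requires Σ ≤ 1; here Σ = 0.640625 ≤ 1, so such a prefix code exists.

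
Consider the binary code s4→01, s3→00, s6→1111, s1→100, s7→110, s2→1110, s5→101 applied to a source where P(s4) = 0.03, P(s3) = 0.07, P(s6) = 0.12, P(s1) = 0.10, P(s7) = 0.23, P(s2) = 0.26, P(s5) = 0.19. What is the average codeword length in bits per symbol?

L̄ = Σ pᵢ·ℓᵢ = 0.03·2 + 0.07·2 + 0.12·4 + 0.10·3 + 0.23·3 + 0.26·4 + 0.19·3 = 3.28 bits/symbol.

3.28 bits/symbol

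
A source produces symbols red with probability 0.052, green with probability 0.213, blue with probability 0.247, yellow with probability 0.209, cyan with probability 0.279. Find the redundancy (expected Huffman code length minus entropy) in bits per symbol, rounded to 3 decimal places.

0.080 bits

Entropy H = −Σ p log₂ p ≈ 2.1812 bits.
Huffman merges: 13/250+209/1000→261/1000; 213/1000+247/1000→23/50; 261/1000+279/1000→27/50; 23/50+27/50→1. L = 2261/1000 ≈ 2.2610.
L − H = 2.2610 − 2.1812 = 0.080 bits.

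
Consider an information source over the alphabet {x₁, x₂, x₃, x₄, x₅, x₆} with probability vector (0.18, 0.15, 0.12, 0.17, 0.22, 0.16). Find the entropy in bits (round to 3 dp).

2.561 bits

H = −Σ pᵢ log₂ pᵢ.
−0.18·log₂(0.18) = 0.4453
−0.15·log₂(0.15) = 0.4105
−0.12·log₂(0.12) = 0.3671
−0.17·log₂(0.17) = 0.4346
−0.22·log₂(0.22) = 0.4806
−0.16·log₂(0.16) = 0.4230
Sum ≈ 2.5611 → 2.561 bits.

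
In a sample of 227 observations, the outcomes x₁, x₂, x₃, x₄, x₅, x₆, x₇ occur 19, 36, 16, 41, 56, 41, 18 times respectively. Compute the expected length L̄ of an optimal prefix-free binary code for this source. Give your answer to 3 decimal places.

2.722 bits/symbol

Probabilities are the counts divided by 227.
Repeatedly combine the two least-probable nodes; the expected code length is the sum of the merged weights.
merge 16/227 + 18/227 → 34/227
merge 19/227 + 34/227 → 53/227
merge 36/227 + 41/227 → 77/227
merge 41/227 + 53/227 → 94/227
merge 56/227 + 77/227 → 133/227
merge 94/227 + 133/227 → 1
L = 34/227 + 53/227 + 77/227 + 94/227 + 133/227 + 1 = 618/227 ≈ 2.722 bits/symbol.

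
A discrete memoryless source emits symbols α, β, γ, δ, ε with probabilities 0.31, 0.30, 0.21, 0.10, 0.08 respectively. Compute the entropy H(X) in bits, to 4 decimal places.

H = −Σ pᵢ log₂ pᵢ.
−0.31·log₂(0.31) = 0.5238
−0.30·log₂(0.30) = 0.5211
−0.21·log₂(0.21) = 0.4728
−0.10·log₂(0.10) = 0.3322
−0.08·log₂(0.08) = 0.2915
Sum ≈ 2.1414 → 2.1414 bits.

2.1414 bits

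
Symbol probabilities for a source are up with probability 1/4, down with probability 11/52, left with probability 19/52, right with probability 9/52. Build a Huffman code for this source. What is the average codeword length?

Repeatedly combine the two least-probable nodes; the expected code length is the sum of the merged weights.
merge 9/52 + 11/52 → 5/13
merge 1/4 + 19/52 → 8/13
merge 5/13 + 8/13 → 1
L = 5/13 + 8/13 + 1 = 2 bits/symbol.

2 bits/symbol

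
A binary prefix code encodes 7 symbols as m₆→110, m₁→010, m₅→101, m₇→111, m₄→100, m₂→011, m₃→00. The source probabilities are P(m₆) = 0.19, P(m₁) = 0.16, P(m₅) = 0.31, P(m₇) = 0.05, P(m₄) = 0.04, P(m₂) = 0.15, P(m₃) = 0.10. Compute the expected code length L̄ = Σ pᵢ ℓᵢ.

L̄ = Σ pᵢ·ℓᵢ = 0.19·3 + 0.16·3 + 0.31·3 + 0.05·3 + 0.04·3 + 0.15·3 + 0.10·2 = 2.9 bits/symbol.

2.9 bits/symbol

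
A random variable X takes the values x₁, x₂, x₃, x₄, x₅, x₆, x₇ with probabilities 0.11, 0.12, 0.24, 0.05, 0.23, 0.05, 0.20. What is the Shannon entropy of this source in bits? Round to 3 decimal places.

H = −Σ pᵢ log₂ pᵢ.
−0.11·log₂(0.11) = 0.3503
−0.12·log₂(0.12) = 0.3671
−0.24·log₂(0.24) = 0.4941
−0.05·log₂(0.05) = 0.2161
−0.23·log₂(0.23) = 0.4877
−0.05·log₂(0.05) = 0.2161
−0.20·log₂(0.20) = 0.4644
Sum ≈ 2.5957 → 2.596 bits.

2.596 bits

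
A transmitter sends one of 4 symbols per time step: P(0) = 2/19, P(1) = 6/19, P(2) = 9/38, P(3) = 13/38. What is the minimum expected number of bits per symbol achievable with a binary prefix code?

Repeatedly combine the two least-probable nodes; the expected code length is the sum of the merged weights.
merge 2/19 + 9/38 → 13/38
merge 6/19 + 13/38 → 25/38
merge 13/38 + 25/38 → 1
L = 13/38 + 25/38 + 1 = 2 bits/symbol.

2 bits/symbol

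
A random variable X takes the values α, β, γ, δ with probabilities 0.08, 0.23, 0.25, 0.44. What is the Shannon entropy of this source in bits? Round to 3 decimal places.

1.800 bits

H = −Σ pᵢ log₂ pᵢ.
−0.08·log₂(0.08) = 0.2915
−0.23·log₂(0.23) = 0.4877
−0.25·log₂(0.25) = 0.5000
−0.44·log₂(0.44) = 0.5211
Sum ≈ 1.8003 → 1.800 bits.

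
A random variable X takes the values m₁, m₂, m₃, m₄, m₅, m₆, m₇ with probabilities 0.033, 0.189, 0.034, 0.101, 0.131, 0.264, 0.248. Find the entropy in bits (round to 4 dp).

H = −Σ pᵢ log₂ pᵢ.
−0.033·log₂(0.033) = 0.1624
−0.189·log₂(0.189) = 0.4543
−0.034·log₂(0.034) = 0.1659
−0.101·log₂(0.101) = 0.3341
−0.131·log₂(0.131) = 0.3841
−0.264·log₂(0.264) = 0.5072
−0.248·log₂(0.248) = 0.4989
Sum ≈ 2.5069 → 2.5069 bits.

2.5069 bits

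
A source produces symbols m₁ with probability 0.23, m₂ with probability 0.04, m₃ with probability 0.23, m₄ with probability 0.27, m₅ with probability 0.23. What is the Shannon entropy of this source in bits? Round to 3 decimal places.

2.159 bits

H = −Σ pᵢ log₂ pᵢ.
−0.23·log₂(0.23) = 0.4877
−0.04·log₂(0.04) = 0.1858
−0.23·log₂(0.23) = 0.4877
−0.27·log₂(0.27) = 0.5100
−0.23·log₂(0.23) = 0.4877
Sum ≈ 2.1588 → 2.159 bits.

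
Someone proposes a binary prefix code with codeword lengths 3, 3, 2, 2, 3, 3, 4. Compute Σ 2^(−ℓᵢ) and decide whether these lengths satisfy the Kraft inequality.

With common denominator 2^4 = 16: Σ 2^(−ℓᵢ) = 2/16 + 2/16 + 4/16 + 4/16 + 2/16 + 2/16 + 1/16 = 17/16 = 1.0625.
Kraft's inequality requires Σ ≤ 1; here Σ = 1.0625 > 1, so no such prefix code exists.

1.0625; no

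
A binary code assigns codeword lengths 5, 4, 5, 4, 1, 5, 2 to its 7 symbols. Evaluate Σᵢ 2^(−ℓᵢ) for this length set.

0.96875

With common denominator 2^5 = 32: Σ 2^(−ℓᵢ) = 1/32 + 2/32 + 1/32 + 2/32 + 16/32 + 1/32 + 8/32 = 31/32 = 0.96875.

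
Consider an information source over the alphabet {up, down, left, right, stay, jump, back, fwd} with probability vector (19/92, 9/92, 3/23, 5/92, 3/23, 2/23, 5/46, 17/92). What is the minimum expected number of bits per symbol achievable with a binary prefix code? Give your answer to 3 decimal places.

2.935 bits/symbol

Repeatedly combine the two least-probable nodes; the expected code length is the sum of the merged weights.
merge 5/92 + 2/23 → 13/92
merge 9/92 + 5/46 → 19/92
merge 3/23 + 3/23 → 6/23
merge 13/92 + 17/92 → 15/46
merge 19/92 + 19/92 → 19/46
merge 6/23 + 15/46 → 27/46
merge 19/46 + 27/46 → 1
L = 13/92 + 19/92 + 6/23 + 15/46 + 19/46 + 27/46 + 1 = 135/46 ≈ 2.935 bits/symbol.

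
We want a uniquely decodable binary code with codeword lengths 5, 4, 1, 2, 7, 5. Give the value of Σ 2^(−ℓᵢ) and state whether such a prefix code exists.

With common denominator 2^7 = 128: Σ 2^(−ℓᵢ) = 4/128 + 8/128 + 64/128 + 32/128 + 1/128 + 4/128 = 113/128 = 0.8828125.
Kraft's inequality requires Σ ≤ 1; here Σ = 0.8828125 ≤ 1, so such a prefix code exists.

0.8828125; yes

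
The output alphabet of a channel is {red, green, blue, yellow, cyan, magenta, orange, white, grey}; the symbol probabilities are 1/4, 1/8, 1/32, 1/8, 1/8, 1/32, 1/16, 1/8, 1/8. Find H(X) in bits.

2.9375 bits

Each probability is a power of 1/2, so log₂(1/p) is an integer.
H = Σ p·log₂(1/p) = 1/4·2 + 1/8·3 + 1/32·5 + 1/8·3 + 1/8·3 + 1/32·5 + 1/16·4 + 1/8·3 + 1/8·3 = 2.9375 bits.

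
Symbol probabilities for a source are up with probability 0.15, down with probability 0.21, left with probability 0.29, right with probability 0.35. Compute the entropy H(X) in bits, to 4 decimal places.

1.9314 bits

H = −Σ pᵢ log₂ pᵢ.
−0.15·log₂(0.15) = 0.4105
−0.21·log₂(0.21) = 0.4728
−0.29·log₂(0.29) = 0.5179
−0.35·log₂(0.35) = 0.5301
Sum ≈ 1.9314 → 1.9314 bits.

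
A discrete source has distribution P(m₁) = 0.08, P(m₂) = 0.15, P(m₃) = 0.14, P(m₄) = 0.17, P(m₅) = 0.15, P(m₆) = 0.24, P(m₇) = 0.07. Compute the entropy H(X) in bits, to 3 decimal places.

2.707 bits

H = −Σ pᵢ log₂ pᵢ.
−0.08·log₂(0.08) = 0.2915
−0.15·log₂(0.15) = 0.4105
−0.14·log₂(0.14) = 0.3971
−0.17·log₂(0.17) = 0.4346
−0.15·log₂(0.15) = 0.4105
−0.24·log₂(0.24) = 0.4941
−0.07·log₂(0.07) = 0.2686
Sum ≈ 2.7070 → 2.707 bits.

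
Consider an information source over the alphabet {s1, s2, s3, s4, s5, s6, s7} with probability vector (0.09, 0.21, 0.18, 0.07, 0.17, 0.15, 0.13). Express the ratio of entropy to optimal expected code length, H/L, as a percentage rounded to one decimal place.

98.5%

Entropy H = −Σ p log₂ p ≈ 2.7271 bits.
Huffman merges: 7/100+9/100→4/25; 13/100+3/20→7/25; 4/25+17/100→33/100; 9/50+21/100→39/100; 7/25+33/100→61/100; 39/100+61/100→1. L = 277/100 ≈ 2.7700.
Efficiency = H/L = 2.7271/2.7700 = 98.5%.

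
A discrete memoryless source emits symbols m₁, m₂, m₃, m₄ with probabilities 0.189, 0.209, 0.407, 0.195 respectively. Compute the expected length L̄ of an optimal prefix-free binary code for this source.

Repeatedly combine the two least-probable nodes; the expected code length is the sum of the merged weights.
merge 189/1000 + 39/200 → 48/125
merge 209/1000 + 48/125 → 593/1000
merge 407/1000 + 593/1000 → 1
L = 48/125 + 593/1000 + 1 = 1977/1000 = 1.977 bits/symbol.

1.977 bits/symbol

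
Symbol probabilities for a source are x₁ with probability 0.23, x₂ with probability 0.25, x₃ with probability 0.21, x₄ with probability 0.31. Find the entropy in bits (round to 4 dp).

1.9843 bits

H = −Σ pᵢ log₂ pᵢ.
−0.23·log₂(0.23) = 0.4877
−0.25·log₂(0.25) = 0.5000
−0.21·log₂(0.21) = 0.4728
−0.31·log₂(0.31) = 0.5238
Sum ≈ 1.9843 → 1.9843 bits.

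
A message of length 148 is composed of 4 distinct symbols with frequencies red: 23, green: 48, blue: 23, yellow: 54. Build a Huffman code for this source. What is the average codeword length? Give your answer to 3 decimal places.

1.946 bits/symbol

Probabilities are the counts divided by 148.
Repeatedly combine the two least-probable nodes; the expected code length is the sum of the merged weights.
merge 23/148 + 23/148 → 23/74
merge 23/74 + 12/37 → 47/74
merge 27/74 + 47/74 → 1
L = 23/74 + 47/74 + 1 = 72/37 ≈ 1.946 bits/symbol.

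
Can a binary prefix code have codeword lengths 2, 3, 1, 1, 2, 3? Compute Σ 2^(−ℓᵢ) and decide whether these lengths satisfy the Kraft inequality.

1.75; no

With common denominator 2^3 = 8: Σ 2^(−ℓᵢ) = 2/8 + 1/8 + 4/8 + 4/8 + 2/8 + 1/8 = 14/8 = 1.75.
Kraft's inequality requires Σ ≤ 1; here Σ = 1.75 > 1, so no such prefix code exists.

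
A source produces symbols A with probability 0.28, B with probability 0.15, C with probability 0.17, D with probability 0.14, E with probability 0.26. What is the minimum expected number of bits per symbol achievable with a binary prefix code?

2.29 bits/symbol

Repeatedly combine the two least-probable nodes; the expected code length is the sum of the merged weights.
merge 7/50 + 3/20 → 29/100
merge 17/100 + 13/50 → 43/100
merge 7/25 + 29/100 → 57/100
merge 43/100 + 57/100 → 1
L = 29/100 + 43/100 + 57/100 + 1 = 229/100 = 2.29 bits/symbol.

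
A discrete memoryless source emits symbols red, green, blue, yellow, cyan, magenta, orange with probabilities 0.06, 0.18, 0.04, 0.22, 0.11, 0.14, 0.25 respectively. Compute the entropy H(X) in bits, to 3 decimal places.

H = −Σ pᵢ log₂ pᵢ.
−0.06·log₂(0.06) = 0.2435
−0.18·log₂(0.18) = 0.4453
−0.04·log₂(0.04) = 0.1858
−0.22·log₂(0.22) = 0.4806
−0.11·log₂(0.11) = 0.3503
−0.14·log₂(0.14) = 0.3971
−0.25·log₂(0.25) = 0.5000
Sum ≈ 2.6026 → 2.603 bits.

2.603 bits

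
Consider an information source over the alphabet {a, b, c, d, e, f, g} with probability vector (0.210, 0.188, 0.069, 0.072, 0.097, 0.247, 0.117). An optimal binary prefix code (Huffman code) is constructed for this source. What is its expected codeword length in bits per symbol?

2.684 bits/symbol

Repeatedly combine the two least-probable nodes; the expected code length is the sum of the merged weights.
merge 69/1000 + 9/125 → 141/1000
merge 97/1000 + 117/1000 → 107/500
merge 141/1000 + 47/250 → 329/1000
merge 21/100 + 107/500 → 53/125
merge 247/1000 + 329/1000 → 72/125
merge 53/125 + 72/125 → 1
L = 141/1000 + 107/500 + 329/1000 + 53/125 + 72/125 + 1 = 671/250 = 2.684 bits/symbol.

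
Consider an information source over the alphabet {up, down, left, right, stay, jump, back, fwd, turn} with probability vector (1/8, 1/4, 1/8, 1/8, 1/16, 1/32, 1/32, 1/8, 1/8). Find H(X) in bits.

Each probability is a power of 1/2, so log₂(1/p) is an integer.
H = Σ p·log₂(1/p) = 1/8·3 + 1/4·2 + 1/8·3 + 1/8·3 + 1/16·4 + 1/32·5 + 1/32·5 + 1/8·3 + 1/8·3 = 2.9375 bits.

2.9375 bits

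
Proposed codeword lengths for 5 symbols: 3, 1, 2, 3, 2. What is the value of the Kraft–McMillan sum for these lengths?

1.25

With common denominator 2^3 = 8: Σ 2^(−ℓᵢ) = 1/8 + 4/8 + 2/8 + 1/8 + 2/8 = 10/8 = 1.25.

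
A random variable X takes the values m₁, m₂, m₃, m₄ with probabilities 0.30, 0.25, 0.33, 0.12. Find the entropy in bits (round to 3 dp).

1.916 bits

H = −Σ pᵢ log₂ pᵢ.
−0.30·log₂(0.30) = 0.5211
−0.25·log₂(0.25) = 0.5000
−0.33·log₂(0.33) = 0.5278
−0.12·log₂(0.12) = 0.3671
Sum ≈ 1.9160 → 1.916 bits.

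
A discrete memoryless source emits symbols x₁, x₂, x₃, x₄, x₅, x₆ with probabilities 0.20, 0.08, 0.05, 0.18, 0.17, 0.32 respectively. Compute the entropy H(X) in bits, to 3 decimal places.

2.378 bits

H = −Σ pᵢ log₂ pᵢ.
−0.20·log₂(0.20) = 0.4644
−0.08·log₂(0.08) = 0.2915
−0.05·log₂(0.05) = 0.2161
−0.18·log₂(0.18) = 0.4453
−0.17·log₂(0.17) = 0.4346
−0.32·log₂(0.32) = 0.5260
Sum ≈ 2.3779 → 2.378 bits.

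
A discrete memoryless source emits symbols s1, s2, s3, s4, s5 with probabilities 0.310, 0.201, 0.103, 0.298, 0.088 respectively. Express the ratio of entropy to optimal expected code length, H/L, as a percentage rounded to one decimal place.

98.4%

Entropy H = −Σ p log₂ p ≈ 2.1559 bits.
Huffman merges: 11/125+103/1000→191/1000; 191/1000+201/1000→49/125; 149/500+31/100→76/125; 49/125+76/125→1. L = 2191/1000 ≈ 2.1910.
Efficiency = H/L = 2.1559/2.1910 = 98.4%.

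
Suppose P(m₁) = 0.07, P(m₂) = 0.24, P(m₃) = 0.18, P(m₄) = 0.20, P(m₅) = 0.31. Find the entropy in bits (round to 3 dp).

H = −Σ pᵢ log₂ pᵢ.
−0.07·log₂(0.07) = 0.2686
−0.24·log₂(0.24) = 0.4941
−0.18·log₂(0.18) = 0.4453
−0.20·log₂(0.20) = 0.4644
−0.31·log₂(0.31) = 0.5238
Sum ≈ 2.1962 → 2.196 bits.

2.196 bits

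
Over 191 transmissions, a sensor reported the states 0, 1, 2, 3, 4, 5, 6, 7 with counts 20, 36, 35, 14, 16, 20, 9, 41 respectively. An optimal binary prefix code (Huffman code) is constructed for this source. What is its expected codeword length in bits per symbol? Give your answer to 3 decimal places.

2.906 bits/symbol

Probabilities are the counts divided by 191.
Repeatedly combine the two least-probable nodes; the expected code length is the sum of the merged weights.
merge 9/191 + 14/191 → 23/191
merge 16/191 + 20/191 → 36/191
merge 20/191 + 23/191 → 43/191
merge 35/191 + 36/191 → 71/191
merge 36/191 + 41/191 → 77/191
merge 43/191 + 71/191 → 114/191
merge 77/191 + 114/191 → 1
L = 23/191 + 36/191 + 43/191 + 71/191 + 77/191 + 114/191 + 1 = 555/191 ≈ 2.906 bits/symbol.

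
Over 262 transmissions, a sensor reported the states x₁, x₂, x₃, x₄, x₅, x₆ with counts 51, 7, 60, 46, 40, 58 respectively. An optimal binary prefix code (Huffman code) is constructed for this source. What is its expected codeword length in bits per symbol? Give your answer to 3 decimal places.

Probabilities are the counts divided by 262.
Repeatedly combine the two least-probable nodes; the expected code length is the sum of the merged weights.
merge 7/262 + 20/131 → 47/262
merge 23/131 + 47/262 → 93/262
merge 51/262 + 29/131 → 109/262
merge 30/131 + 93/262 → 153/262
merge 109/262 + 153/262 → 1
L = 47/262 + 93/262 + 109/262 + 153/262 + 1 = 332/131 ≈ 2.534 bits/symbol.

2.534 bits/symbol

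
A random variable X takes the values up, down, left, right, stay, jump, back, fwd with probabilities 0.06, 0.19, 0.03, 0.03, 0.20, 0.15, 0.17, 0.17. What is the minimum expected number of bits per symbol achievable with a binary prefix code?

2.79 bits/symbol

Repeatedly combine the two least-probable nodes; the expected code length is the sum of the merged weights.
merge 3/100 + 3/100 → 3/50
merge 3/50 + 3/50 → 3/25
merge 3/25 + 3/20 → 27/100
merge 17/100 + 17/100 → 17/50
merge 19/100 + 1/5 → 39/100
merge 27/100 + 17/50 → 61/100
merge 39/100 + 61/100 → 1
L = 3/50 + 3/25 + 27/100 + 17/50 + 39/100 + 61/100 + 1 = 279/100 = 2.79 bits/symbol.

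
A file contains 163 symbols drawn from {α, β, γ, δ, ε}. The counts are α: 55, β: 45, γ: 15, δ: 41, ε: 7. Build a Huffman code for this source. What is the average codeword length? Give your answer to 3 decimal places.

Probabilities are the counts divided by 163.
Repeatedly combine the two least-probable nodes; the expected code length is the sum of the merged weights.
merge 7/163 + 15/163 → 22/163
merge 22/163 + 41/163 → 63/163
merge 45/163 + 55/163 → 100/163
merge 63/163 + 100/163 → 1
L = 22/163 + 63/163 + 100/163 + 1 = 348/163 ≈ 2.135 bits/symbol.

2.135 bits/symbol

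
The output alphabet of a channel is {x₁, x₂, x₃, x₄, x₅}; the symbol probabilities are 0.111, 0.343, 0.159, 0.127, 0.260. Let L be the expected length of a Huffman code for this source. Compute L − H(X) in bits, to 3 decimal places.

0.051 bits

Entropy H = −Σ p log₂ p ≈ 2.1867 bits.
Huffman merges: 111/1000+127/1000→119/500; 159/1000+119/500→397/1000; 13/50+343/1000→603/1000; 397/1000+603/1000→1. L = 1119/500 ≈ 2.2380.
L − H = 2.2380 − 2.1867 = 0.051 bits.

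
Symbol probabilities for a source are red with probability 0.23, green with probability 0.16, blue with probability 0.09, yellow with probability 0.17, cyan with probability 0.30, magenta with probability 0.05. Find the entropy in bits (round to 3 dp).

2.395 bits

H = −Σ pᵢ log₂ pᵢ.
−0.23·log₂(0.23) = 0.4877
−0.16·log₂(0.16) = 0.4230
−0.09·log₂(0.09) = 0.3127
−0.17·log₂(0.17) = 0.4346
−0.30·log₂(0.30) = 0.5211
−0.05·log₂(0.05) = 0.2161
Sum ≈ 2.3951 → 2.395 bits.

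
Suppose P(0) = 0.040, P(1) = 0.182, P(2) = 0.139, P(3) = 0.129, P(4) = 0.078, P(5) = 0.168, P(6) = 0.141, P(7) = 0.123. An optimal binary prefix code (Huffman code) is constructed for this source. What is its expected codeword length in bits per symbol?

2.936 bits/symbol

Repeatedly combine the two least-probable nodes; the expected code length is the sum of the merged weights.
merge 1/25 + 39/500 → 59/500
merge 59/500 + 123/1000 → 241/1000
merge 129/1000 + 139/1000 → 67/250
merge 141/1000 + 21/125 → 309/1000
merge 91/500 + 241/1000 → 423/1000
merge 67/250 + 309/1000 → 577/1000
merge 423/1000 + 577/1000 → 1
L = 59/500 + 241/1000 + 67/250 + 309/1000 + 423/1000 + 577/1000 + 1 = 367/125 = 2.936 bits/symbol.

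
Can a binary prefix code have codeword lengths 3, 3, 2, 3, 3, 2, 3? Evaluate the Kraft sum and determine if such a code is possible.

1.125; no

With common denominator 2^3 = 8: Σ 2^(−ℓᵢ) = 1/8 + 1/8 + 2/8 + 1/8 + 1/8 + 2/8 + 1/8 = 9/8 = 1.125.
Kraft's inequality requires Σ ≤ 1; here Σ = 1.125 > 1, so no such prefix code exists.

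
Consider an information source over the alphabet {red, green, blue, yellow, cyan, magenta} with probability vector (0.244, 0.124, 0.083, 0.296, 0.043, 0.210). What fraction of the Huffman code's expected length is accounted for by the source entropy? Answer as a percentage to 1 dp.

Entropy H = −Σ p log₂ p ≈ 2.3559 bits.
Huffman merges: 43/1000+83/1000→63/500; 31/250+63/500→1/4; 21/100+61/250→227/500; 1/4+37/125→273/500; 227/500+273/500→1. L = 297/125 ≈ 2.3760.
Efficiency = H/L = 2.3559/2.3760 = 99.2%.

99.2%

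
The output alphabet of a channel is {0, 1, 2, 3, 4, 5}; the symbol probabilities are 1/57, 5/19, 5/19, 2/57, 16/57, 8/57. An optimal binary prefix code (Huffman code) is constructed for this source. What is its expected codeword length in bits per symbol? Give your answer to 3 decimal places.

Repeatedly combine the two least-probable nodes; the expected code length is the sum of the merged weights.
merge 1/57 + 2/57 → 1/19
merge 1/19 + 8/57 → 11/57
merge 11/57 + 5/19 → 26/57
merge 5/19 + 16/57 → 31/57
merge 26/57 + 31/57 → 1
L = 1/19 + 11/57 + 26/57 + 31/57 + 1 = 128/57 ≈ 2.246 bits/symbol.

2.246 bits/symbol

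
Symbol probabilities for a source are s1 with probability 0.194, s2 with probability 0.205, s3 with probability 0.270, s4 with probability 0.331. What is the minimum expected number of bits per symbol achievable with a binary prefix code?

Repeatedly combine the two least-probable nodes; the expected code length is the sum of the merged weights.
merge 97/500 + 41/200 → 399/1000
merge 27/100 + 331/1000 → 601/1000
merge 399/1000 + 601/1000 → 1
L = 399/1000 + 601/1000 + 1 = 2 bits/symbol.

2 bits/symbol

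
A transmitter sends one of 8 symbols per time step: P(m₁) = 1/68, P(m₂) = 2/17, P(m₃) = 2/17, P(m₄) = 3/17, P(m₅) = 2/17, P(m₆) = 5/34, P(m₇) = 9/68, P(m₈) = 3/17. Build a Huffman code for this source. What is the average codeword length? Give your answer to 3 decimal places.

Repeatedly combine the two least-probable nodes; the expected code length is the sum of the merged weights.
merge 1/68 + 2/17 → 9/68
merge 2/17 + 2/17 → 4/17
merge 9/68 + 9/68 → 9/34
merge 5/34 + 3/17 → 11/34
merge 3/17 + 4/17 → 7/17
merge 9/34 + 11/34 → 10/17
merge 7/17 + 10/17 → 1
L = 9/68 + 4/17 + 9/34 + 11/34 + 7/17 + 10/17 + 1 = 201/68 ≈ 2.956 bits/symbol.

2.956 bits/symbol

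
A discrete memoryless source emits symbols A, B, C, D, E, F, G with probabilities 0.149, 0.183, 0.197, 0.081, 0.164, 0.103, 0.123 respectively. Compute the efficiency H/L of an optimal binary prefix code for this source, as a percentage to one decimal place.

Entropy H = −Σ p log₂ p ≈ 2.7504 bits.
Huffman merges: 81/1000+103/1000→23/125; 123/1000+149/1000→34/125; 41/250+183/1000→347/1000; 23/125+197/1000→381/1000; 34/125+347/1000→619/1000; 381/1000+619/1000→1. L = 2803/1000 ≈ 2.8030.
Efficiency = H/L = 2.7504/2.8030 = 98.1%.

98.1%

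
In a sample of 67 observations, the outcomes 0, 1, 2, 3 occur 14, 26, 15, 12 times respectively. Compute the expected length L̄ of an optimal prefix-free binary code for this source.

Probabilities are the counts divided by 67.
Repeatedly combine the two least-probable nodes; the expected code length is the sum of the merged weights.
merge 12/67 + 14/67 → 26/67
merge 15/67 + 26/67 → 41/67
merge 26/67 + 41/67 → 1
L = 26/67 + 41/67 + 1 = 2 bits/symbol.

2 bits/symbol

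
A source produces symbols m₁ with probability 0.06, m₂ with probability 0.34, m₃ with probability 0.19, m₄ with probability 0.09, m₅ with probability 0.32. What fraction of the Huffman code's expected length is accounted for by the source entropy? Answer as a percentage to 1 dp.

96.1%

Entropy H = −Σ p log₂ p ≈ 2.0666 bits.
Huffman merges: 3/50+9/100→3/20; 3/20+19/100→17/50; 8/25+17/50→33/50; 17/50+33/50→1. L = 43/20 ≈ 2.1500.
Efficiency = H/L = 2.0666/2.1500 = 96.1%.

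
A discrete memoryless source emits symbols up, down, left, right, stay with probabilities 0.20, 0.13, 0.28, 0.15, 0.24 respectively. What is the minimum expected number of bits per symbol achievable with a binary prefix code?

2.28 bits/symbol

Repeatedly combine the two least-probable nodes; the expected code length is the sum of the merged weights.
merge 13/100 + 3/20 → 7/25
merge 1/5 + 6/25 → 11/25
merge 7/25 + 7/25 → 14/25
merge 11/25 + 14/25 → 1
L = 7/25 + 11/25 + 14/25 + 1 = 57/25 = 2.28 bits/symbol.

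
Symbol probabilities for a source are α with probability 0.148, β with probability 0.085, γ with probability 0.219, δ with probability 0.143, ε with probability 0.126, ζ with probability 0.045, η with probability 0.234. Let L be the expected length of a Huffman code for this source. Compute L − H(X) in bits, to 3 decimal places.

0.017 bits

Entropy H = −Σ p log₂ p ≈ 2.6595 bits.
Huffman merges: 9/200+17/200→13/100; 63/500+13/100→32/125; 143/1000+37/250→291/1000; 219/1000+117/500→453/1000; 32/125+291/1000→547/1000; 453/1000+547/1000→1. L = 2677/1000 ≈ 2.6770.
L − H = 2.6770 − 2.6595 = 0.017 bits.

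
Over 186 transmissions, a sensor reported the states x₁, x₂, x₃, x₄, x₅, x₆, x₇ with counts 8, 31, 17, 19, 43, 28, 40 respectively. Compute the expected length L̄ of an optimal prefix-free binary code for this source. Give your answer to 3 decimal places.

2.688 bits/symbol

Probabilities are the counts divided by 186.
Repeatedly combine the two least-probable nodes; the expected code length is the sum of the merged weights.
merge 4/93 + 17/186 → 25/186
merge 19/186 + 25/186 → 22/93
merge 14/93 + 1/6 → 59/186
merge 20/93 + 43/186 → 83/186
merge 22/93 + 59/186 → 103/186
merge 83/186 + 103/186 → 1
L = 25/186 + 22/93 + 59/186 + 83/186 + 103/186 + 1 = 250/93 ≈ 2.688 bits/symbol.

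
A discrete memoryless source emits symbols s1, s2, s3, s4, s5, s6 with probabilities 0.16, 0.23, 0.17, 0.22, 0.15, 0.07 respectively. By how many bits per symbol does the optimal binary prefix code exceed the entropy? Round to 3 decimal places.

0.045 bits

Entropy H = −Σ p log₂ p ≈ 2.5049 bits.
Huffman merges: 7/100+3/20→11/50; 4/25+17/100→33/100; 11/50+11/50→11/25; 23/100+33/100→14/25; 11/25+14/25→1. L = 51/20 ≈ 2.5500.
L − H = 2.5500 − 2.5049 = 0.045 bits.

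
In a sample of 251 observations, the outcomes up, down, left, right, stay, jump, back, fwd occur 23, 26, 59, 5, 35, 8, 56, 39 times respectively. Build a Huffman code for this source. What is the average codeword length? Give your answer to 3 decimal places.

Probabilities are the counts divided by 251.
Repeatedly combine the two least-probable nodes; the expected code length is the sum of the merged weights.
merge 5/251 + 8/251 → 13/251
merge 13/251 + 23/251 → 36/251
merge 26/251 + 35/251 → 61/251
merge 36/251 + 39/251 → 75/251
merge 56/251 + 59/251 → 115/251
merge 61/251 + 75/251 → 136/251
merge 115/251 + 136/251 → 1
L = 13/251 + 36/251 + 61/251 + 75/251 + 115/251 + 136/251 + 1 = 687/251 ≈ 2.737 bits/symbol.

2.737 bits/symbol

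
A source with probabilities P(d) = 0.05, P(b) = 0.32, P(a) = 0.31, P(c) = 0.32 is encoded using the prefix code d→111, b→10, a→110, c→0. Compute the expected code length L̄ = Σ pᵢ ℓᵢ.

L̄ = Σ pᵢ·ℓᵢ = 0.05·3 + 0.32·2 + 0.31·3 + 0.32·1 = 2.04 bits/symbol.

2.04 bits/symbol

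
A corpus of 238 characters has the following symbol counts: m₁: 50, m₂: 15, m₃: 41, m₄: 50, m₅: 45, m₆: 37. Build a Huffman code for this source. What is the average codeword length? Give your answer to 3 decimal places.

2.580 bits/symbol

Probabilities are the counts divided by 238.
Repeatedly combine the two least-probable nodes; the expected code length is the sum of the merged weights.
merge 15/238 + 37/238 → 26/119
merge 41/238 + 45/238 → 43/119
merge 25/119 + 25/119 → 50/119
merge 26/119 + 43/119 → 69/119
merge 50/119 + 69/119 → 1
L = 26/119 + 43/119 + 50/119 + 69/119 + 1 = 307/119 ≈ 2.580 bits/symbol.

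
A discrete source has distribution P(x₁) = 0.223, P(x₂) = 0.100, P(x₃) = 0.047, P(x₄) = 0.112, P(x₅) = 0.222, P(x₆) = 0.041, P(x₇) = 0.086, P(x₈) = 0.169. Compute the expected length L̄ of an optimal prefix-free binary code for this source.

Repeatedly combine the two least-probable nodes; the expected code length is the sum of the merged weights.
merge 41/1000 + 47/1000 → 11/125
merge 43/500 + 11/125 → 87/500
merge 1/10 + 14/125 → 53/250
merge 169/1000 + 87/500 → 343/1000
merge 53/250 + 111/500 → 217/500
merge 223/1000 + 343/1000 → 283/500
merge 217/500 + 283/500 → 1
L = 11/125 + 87/500 + 53/250 + 343/1000 + 217/500 + 283/500 + 1 = 2817/1000 = 2.817 bits/symbol.

2.817 bits/symbol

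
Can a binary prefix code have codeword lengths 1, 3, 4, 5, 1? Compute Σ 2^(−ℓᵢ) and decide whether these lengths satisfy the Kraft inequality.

1.21875; no

With common denominator 2^5 = 32: Σ 2^(−ℓᵢ) = 16/32 + 4/32 + 2/32 + 1/32 + 16/32 = 39/32 = 1.21875.
Kraft's inequality requires Σ ≤ 1; here Σ = 1.21875 > 1, so no such prefix code exists.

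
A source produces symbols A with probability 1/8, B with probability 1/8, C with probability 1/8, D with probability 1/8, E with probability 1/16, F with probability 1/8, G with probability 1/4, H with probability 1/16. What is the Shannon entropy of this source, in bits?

2.875 bits

Each probability is a power of 1/2, so log₂(1/p) is an integer.
H = Σ p·log₂(1/p) = 1/8·3 + 1/8·3 + 1/8·3 + 1/8·3 + 1/16·4 + 1/8·3 + 1/4·2 + 1/16·4 = 2.875 bits.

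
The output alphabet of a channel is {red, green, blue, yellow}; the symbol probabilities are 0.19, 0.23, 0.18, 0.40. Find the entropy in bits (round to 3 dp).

1.917 bits

H = −Σ pᵢ log₂ pᵢ.
−0.19·log₂(0.19) = 0.4552
−0.23·log₂(0.23) = 0.4877
−0.18·log₂(0.18) = 0.4453
−0.40·log₂(0.40) = 0.5288
Sum ≈ 1.9170 → 1.917 bits.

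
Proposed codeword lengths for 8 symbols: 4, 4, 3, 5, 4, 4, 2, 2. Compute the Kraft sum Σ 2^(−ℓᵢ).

0.90625

With common denominator 2^5 = 32: Σ 2^(−ℓᵢ) = 2/32 + 2/32 + 4/32 + 1/32 + 2/32 + 2/32 + 8/32 + 8/32 = 29/32 = 0.90625.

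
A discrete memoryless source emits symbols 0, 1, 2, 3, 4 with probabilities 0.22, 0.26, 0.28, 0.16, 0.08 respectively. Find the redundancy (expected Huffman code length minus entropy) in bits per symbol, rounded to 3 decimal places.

0.025 bits

Entropy H = −Σ p log₂ p ≈ 2.2146 bits.
Huffman merges: 2/25+4/25→6/25; 11/50+6/25→23/50; 13/50+7/25→27/50; 23/50+27/50→1. L = 56/25 ≈ 2.2400.
L − H = 2.2400 − 2.2146 = 0.025 bits.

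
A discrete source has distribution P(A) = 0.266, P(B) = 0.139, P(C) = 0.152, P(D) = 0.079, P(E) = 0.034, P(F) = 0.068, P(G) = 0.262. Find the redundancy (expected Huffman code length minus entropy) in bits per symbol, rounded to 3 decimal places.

Entropy H = −Σ p log₂ p ≈ 2.5422 bits.
Huffman merges: 17/500+17/250→51/500; 79/1000+51/500→181/1000; 139/1000+19/125→291/1000; 181/1000+131/500→443/1000; 133/500+291/1000→557/1000; 443/1000+557/1000→1. L = 1287/500 ≈ 2.5740.
L − H = 2.5740 − 2.5422 = 0.032 bits.

0.032 bits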